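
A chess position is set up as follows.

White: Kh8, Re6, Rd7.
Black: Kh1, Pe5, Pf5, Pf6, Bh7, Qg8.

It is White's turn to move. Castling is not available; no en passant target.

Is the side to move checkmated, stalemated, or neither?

White to move; white king on h8.
In check: yes, from the black queen on g8.
King squares — g7: attacked by Qg8; h7: attacked by Qg8; g8: attacked by Bh7.
Legal moves for White: none.
In check with no legal moves → checkmate.

checkmate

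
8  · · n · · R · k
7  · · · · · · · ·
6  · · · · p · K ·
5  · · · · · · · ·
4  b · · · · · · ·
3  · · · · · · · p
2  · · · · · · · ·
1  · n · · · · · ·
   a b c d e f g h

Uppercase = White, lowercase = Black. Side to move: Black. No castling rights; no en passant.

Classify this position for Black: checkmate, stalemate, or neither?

checkmate

Black to move; black king on h8.
In check: yes, from the white rook on f8.
King squares — g7: attacked by Kg6; h7: attacked by Kg6; g8: attacked by Rf8.
Legal moves for Black: none.
In check with no legal moves → checkmate.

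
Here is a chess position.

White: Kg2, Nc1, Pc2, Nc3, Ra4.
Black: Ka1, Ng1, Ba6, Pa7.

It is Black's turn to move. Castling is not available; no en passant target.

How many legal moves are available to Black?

Black to move; king on a1.
In check: yes, from the white rook on a4.
Legal moves: Kb2.
Count: 1.

1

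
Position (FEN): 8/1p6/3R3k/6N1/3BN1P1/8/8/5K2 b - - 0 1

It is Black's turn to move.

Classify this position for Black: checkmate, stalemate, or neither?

Black to move; black king on h6.
In check: yes, from the white rook on d6.
King squares — g5: attacked by Ne4; h5: attacked by Pg4; g6: attacked by Rd6; g7: attacked by Bd4; h7: attacked by Ng5.
Legal moves for Black: none.
In check with no legal moves → checkmate.

checkmate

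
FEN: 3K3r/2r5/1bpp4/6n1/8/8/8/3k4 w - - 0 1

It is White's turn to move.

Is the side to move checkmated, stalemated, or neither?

checkmate

White to move; white king on d8.
In check: yes, from the black rook on h8.
King squares — c7: attacked by Bb6; d7: attacked by Rc7; e7: attacked by Rc7; c8: attacked by Rc7; e8: attacked by Rh8.
Legal moves for White: none.
In check with no legal moves → checkmate.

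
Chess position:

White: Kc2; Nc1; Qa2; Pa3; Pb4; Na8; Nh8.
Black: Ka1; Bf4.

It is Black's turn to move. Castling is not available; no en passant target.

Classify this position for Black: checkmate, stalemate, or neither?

Black to move; black king on a1.
In check: yes, from the white queen on a2.
King squares — b1: attacked by Qa2; a2: attacked by Nc1; b2: attacked by Qa2.
Legal moves for Black: none.
In check with no legal moves → checkmate.

checkmate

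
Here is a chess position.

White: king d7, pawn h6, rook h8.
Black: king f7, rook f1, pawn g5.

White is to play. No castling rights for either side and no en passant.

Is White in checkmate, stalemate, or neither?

White to move; white king on d7.
In check: no.
Legal moves for White: Rg8, Rf8+, Re8, Rd8, Rc8, Rb8, Ra8, Rh7+, Kd8, Kc8, Kc7, Kd6, Kc6, h7.
White has 14 legal moves and is not in check → neither.

neither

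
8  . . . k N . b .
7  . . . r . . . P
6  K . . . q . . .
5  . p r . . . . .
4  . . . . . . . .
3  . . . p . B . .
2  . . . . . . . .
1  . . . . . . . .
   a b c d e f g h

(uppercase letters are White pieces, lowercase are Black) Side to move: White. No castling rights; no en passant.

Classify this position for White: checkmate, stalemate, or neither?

neither

White to move; white king on a6.
In check: yes, from the black queen on e6.
King squares — a5: available; b5: attacked by Rc5; b6: attacked by Qe6; a7: attacked by Rd7; b7: attacked by Rd7.
Legal moves for White: Ka5, Nd6, Bc6.
White is in check but has 3 legal moves → neither.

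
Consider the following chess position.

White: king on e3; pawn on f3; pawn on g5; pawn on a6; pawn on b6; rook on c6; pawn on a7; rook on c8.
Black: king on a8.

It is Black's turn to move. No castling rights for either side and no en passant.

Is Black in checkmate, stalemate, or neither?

Black to move; black king on a8.
In check: yes, from the white rook on c8.
King squares — a7: attacked by Pb6; b7: attacked by Pa6; b8: attacked by Pa7.
Legal moves for Black: none.
In check with no legal moves → checkmate.

checkmate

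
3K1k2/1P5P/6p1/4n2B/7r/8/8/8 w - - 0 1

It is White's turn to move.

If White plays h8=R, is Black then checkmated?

no

After h8=R: black king on f8; in check: yes, from the white rook on h8.
Black has 2 legal replies: Kg7, Kf7.
In check but a legal move exists → not checkmate.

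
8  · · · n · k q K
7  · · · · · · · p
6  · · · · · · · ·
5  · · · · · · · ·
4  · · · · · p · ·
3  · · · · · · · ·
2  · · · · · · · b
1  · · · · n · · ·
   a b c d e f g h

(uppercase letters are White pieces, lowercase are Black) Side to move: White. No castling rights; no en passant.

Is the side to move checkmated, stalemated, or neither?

checkmate

White to move; white king on h8.
In check: yes, from the black queen on g8.
King squares — g7: attacked by Kf8; h7: attacked by Qg8; g8: attacked by Kf8.
Legal moves for White: none.
In check with no legal moves → checkmate.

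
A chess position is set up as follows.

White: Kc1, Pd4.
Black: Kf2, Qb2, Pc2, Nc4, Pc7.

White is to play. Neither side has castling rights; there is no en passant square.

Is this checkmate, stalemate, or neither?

checkmate

White to move; white king on c1.
In check: yes, from the black queen on b2.
King squares — b1: attacked by Qb2; d1: attacked by Pc2; b2: attacked by Nc4; c2: attacked by Qb2; d2: attacked by Nc4.
Legal moves for White: none.
In check with no legal moves → checkmate.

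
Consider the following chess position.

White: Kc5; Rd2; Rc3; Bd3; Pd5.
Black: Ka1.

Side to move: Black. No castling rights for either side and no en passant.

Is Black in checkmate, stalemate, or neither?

Black to move; black king on a1.
In check: no.
King squares — b1: attacked by Bd3; a2: attacked by Rd2; b2: attacked by Rd2.
Legal moves for Black: none.
Not in check and no legal moves → stalemate.

stalemate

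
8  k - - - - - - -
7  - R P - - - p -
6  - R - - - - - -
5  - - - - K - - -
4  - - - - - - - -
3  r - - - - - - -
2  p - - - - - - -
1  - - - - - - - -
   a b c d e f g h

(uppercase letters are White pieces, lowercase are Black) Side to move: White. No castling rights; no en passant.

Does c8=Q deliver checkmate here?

After c8=Q: black king on a8; in check: yes, from the white queen on c8.
King squares — a7: attacked by Rb7; b7: attacked by Rb6; b8: attacked by Rb7.
Black has no legal moves → checkmate.

yes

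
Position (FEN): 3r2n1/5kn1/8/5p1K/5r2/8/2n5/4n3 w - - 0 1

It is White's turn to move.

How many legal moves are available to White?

White to move; king on h5.
In check: yes, from the black knight on g7.
Legal moves: Kg5.
Count: 1.

1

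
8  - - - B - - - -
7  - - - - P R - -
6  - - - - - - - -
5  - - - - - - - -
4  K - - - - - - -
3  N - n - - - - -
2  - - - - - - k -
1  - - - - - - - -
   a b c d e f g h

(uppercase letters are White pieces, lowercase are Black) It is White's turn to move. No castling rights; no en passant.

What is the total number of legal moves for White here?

White to move; king on a4.
In check: yes, from the black knight on c3.
Legal moves: Ka5, Kb4, Kb3.
Count: 3.

3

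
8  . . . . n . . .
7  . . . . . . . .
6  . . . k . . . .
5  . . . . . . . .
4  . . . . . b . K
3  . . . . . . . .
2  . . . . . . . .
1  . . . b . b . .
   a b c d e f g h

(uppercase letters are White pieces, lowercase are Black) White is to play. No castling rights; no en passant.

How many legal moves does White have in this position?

0

White to move; king on h4.
In check: no.
Legal moves: none.
Count: 0.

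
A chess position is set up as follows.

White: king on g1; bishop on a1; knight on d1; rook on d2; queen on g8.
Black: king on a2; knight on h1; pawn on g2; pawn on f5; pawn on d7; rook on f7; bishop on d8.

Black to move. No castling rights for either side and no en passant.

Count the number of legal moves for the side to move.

Black to move; king on a2.
In check: yes, from the white rook on d2.
Legal moves: Kb3, Ka3, Kb1, Kxa1.
Count: 4.

4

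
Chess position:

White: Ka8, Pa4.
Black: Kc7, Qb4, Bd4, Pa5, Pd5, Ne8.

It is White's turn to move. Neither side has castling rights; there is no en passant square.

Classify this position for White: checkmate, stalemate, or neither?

White to move; white king on a8.
In check: no.
King squares — a7: attacked by Bd4; b7: attacked by Qb4; b8: attacked by Qb4.
Legal moves for White: none.
Not in check and no legal moves → stalemate.

stalemate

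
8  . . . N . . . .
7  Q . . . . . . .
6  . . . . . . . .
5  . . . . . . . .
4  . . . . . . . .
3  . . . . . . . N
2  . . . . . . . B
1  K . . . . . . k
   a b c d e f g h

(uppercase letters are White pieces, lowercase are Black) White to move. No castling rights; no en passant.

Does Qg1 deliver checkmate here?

After Qg1: black king on h1; in check: yes, from the white queen on g1.
King squares — g1: attacked by Bh2; g2: attacked by Qg1; h2: attacked by Qg1.
Black has no legal moves → checkmate.

yes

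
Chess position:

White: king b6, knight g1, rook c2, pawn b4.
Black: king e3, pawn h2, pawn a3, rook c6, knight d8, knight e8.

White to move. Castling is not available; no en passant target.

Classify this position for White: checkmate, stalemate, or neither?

neither

White to move; white king on b6.
In check: yes, from the black rook on c6.
Legal moves for White: Ka7, Kb5, Ka5, Rxc6.
White is in check but has 4 legal moves → neither.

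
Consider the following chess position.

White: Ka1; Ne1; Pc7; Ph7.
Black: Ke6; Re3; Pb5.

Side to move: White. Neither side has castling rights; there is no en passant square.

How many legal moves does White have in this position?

White to move; king on a1.
In check: no.
Legal moves: Nf3, Nd3, Ng2, Nc2, Kb2, Ka2, Kb1, h8=Q, h8=R, h8=B, h8=N, c8=Q+, c8=R, c8=B+, c8=N.
Count: 15.

15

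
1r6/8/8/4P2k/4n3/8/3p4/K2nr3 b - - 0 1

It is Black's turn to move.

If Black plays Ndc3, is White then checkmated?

After Ndc3: white king on a1; in check: yes, from the black rook on e1.
King squares — b1: attacked by Re1; a2: attacked by Nc3; b2: attacked by Rb8.
White has no legal moves → checkmate.

yes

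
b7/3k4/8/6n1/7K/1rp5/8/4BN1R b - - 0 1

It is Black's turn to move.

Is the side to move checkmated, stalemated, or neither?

neither

Black to move; black king on d7.
In check: no.
Legal moves for Black include: Bb7, Bc6, Bd5, Be4, Bf3, Bg2, Bxh1, Ke8, Kd8, Kc8, Ke7, Kc7, Ke6, Kd6, Kc6, Nh7, Nf7, Ne6, ... (list truncated; more exist).
Black has legal moves and is not in check → neither.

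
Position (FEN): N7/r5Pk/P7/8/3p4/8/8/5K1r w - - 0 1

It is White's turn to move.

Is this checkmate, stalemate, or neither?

White to move; white king on f1.
In check: yes, from the black rook on h1.
Legal moves for White: Kg2, Kf2, Ke2.
White is in check but has 3 legal moves → neither.

neither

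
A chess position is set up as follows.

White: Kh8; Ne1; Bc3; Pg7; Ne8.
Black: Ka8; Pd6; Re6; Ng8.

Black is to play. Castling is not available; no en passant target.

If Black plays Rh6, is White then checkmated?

no

After Rh6: white king on h8; in check: yes, from the black rook on h6.
White has 1 legal reply: Kxg8.
In check but a legal move exists → not checkmate.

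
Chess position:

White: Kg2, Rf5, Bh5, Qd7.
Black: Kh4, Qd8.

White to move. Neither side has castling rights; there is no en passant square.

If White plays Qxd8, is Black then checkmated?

yes

After Qxd8: black king on h4; in check: yes, from the white queen on d8.
King squares — g3: attacked by Kg2; h3: attacked by Kg2; g4: attacked by Bh5; g5: attacked by Rf5; h5: attacked by Rf5.
Black has no legal moves → checkmate.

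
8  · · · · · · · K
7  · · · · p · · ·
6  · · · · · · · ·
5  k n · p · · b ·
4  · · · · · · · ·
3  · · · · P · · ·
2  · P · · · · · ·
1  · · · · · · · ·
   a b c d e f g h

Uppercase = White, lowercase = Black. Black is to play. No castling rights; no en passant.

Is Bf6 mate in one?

no

After Bf6: white king on h8; in check: yes, from the black bishop on f6.
White has 2 legal replies: Kg8, Kh7.
In check but a legal move exists → not checkmate.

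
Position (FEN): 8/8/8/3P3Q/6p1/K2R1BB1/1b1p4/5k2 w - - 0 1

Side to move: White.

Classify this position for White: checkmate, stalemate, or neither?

neither

White to move; white king on a3.
In check: yes, from the black bishop on b2.
King squares — a2: available; b2: available; b3: available; a4: available; b4: available.
Legal moves for White: Kb4, Ka4, Kb3, Kxb2, Ka2.
White is in check but has 5 legal moves → neither.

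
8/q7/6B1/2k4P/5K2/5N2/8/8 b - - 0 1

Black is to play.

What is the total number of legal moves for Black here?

Black to move; king on c5.
In check: no.
Legal moves: Qb8+, Qa8, Qh7, Qg7, Qf7+, Qe7, Qd7, Qc7+, Qb7, Qb6, Qa6, Qa5, Qa4+, Qa3, Qa2, Qa1, Kd6, Kc6, Kb6, Kd5, Kb5, Kc4, Kb4.
Count: 23.

23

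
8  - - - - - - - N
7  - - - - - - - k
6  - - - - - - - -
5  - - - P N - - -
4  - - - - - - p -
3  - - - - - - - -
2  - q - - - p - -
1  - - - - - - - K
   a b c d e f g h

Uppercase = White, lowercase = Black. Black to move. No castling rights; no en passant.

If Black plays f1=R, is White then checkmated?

yes

After f1=R: white king on h1; in check: yes, from the black rook on f1.
King squares — g1: attacked by Rf1; g2: attacked by Qb2; h2: attacked by Qb2.
White has no legal moves → checkmate.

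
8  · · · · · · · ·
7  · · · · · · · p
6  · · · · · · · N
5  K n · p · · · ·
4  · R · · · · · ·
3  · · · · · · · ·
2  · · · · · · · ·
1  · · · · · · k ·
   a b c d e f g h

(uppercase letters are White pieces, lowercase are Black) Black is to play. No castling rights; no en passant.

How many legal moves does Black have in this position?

Black to move; king on g1.
In check: no.
Legal moves: Nc7, Na7, Nd6, Nd4, Nc3, Na3, Kh2, Kg2, Kf2, Kh1, Kf1, d4.
Count: 12.

12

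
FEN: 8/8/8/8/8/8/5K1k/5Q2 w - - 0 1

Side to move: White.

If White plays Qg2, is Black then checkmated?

After Qg2: black king on h2; in check: yes, from the white queen on g2.
King squares — g1: attacked by Kf2; h1: attacked by Qg2; g2: attacked by Kf2; g3: attacked by Kf2; h3: attacked by Qg2.
Black has no legal moves → checkmate.

yes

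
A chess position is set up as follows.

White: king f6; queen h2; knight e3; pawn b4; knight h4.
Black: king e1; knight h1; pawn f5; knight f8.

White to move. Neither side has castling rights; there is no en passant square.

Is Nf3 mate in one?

After Nf3: black king on e1; in check: yes, from the white knight on f3.
King squares — d1: attacked by Ne3; f1: attacked by Ne3; d2: attacked by Qh2; e2: attacked by Qh2; f2: attacked by Qh2.
Black has no legal moves → checkmate.

yes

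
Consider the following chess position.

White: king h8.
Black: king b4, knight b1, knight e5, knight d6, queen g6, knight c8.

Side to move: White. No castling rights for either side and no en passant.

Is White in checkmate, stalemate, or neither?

stalemate

White to move; white king on h8.
In check: no.
King squares — g7: attacked by Qg6; h7: attacked by Qg6; g8: attacked by Qg6.
Legal moves for White: none.
Not in check and no legal moves → stalemate.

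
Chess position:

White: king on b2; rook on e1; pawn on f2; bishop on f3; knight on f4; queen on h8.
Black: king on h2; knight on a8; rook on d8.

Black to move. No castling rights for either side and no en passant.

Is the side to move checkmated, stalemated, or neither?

Black to move; black king on h2.
In check: yes, from the white queen on h8.
Legal moves for Black: Rxh8.
Black is in check but has 1 legal move → neither.

neither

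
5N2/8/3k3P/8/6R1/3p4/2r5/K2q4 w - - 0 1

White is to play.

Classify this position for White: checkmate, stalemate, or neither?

checkmate

White to move; white king on a1.
In check: yes, from the black queen on d1.
King squares — b1: attacked by Qd1; a2: attacked by Rc2; b2: attacked by Rc2.
Legal moves for White: none.
In check with no legal moves → checkmate.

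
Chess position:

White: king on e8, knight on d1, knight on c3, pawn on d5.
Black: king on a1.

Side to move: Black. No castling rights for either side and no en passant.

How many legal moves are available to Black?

Black to move; king on a1.
In check: no.
Legal moves: none.
Count: 0.

0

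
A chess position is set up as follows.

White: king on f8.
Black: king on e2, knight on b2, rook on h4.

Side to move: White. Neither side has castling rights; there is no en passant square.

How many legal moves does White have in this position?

White to move; king on f8.
In check: no.
Legal moves: Kg8, Ke8, Kg7, Kf7, Ke7.
Count: 5.

5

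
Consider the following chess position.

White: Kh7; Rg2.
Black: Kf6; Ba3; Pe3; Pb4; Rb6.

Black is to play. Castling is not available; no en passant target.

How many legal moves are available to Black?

Black to move; king on f6.
In check: no.
Legal moves: Kf7, Ke7, Ke6, Kf5, Ke5, Rb8, Rb7+, Re6, Rd6, Rc6, Ra6, Rb5, Bb2, Bc1, b3, e2.
Count: 16.

16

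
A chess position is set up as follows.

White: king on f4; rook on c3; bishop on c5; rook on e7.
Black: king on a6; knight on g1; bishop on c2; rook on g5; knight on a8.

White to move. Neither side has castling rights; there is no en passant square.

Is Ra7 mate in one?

no

After Ra7: black king on a6; in check: yes, from the white rook on a7.
Black has 1 legal reply: Kb5.
In check but a legal move exists → not checkmate.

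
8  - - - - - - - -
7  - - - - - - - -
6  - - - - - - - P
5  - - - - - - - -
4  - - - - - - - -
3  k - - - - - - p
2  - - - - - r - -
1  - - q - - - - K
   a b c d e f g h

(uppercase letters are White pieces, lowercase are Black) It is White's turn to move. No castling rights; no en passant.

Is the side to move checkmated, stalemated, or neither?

White to move; white king on h1.
In check: yes, from the black queen on c1.
King squares — g1: attacked by Qc1; g2: attacked by Rf2; h2: attacked by Rf2.
Legal moves for White: none.
In check with no legal moves → checkmate.

checkmate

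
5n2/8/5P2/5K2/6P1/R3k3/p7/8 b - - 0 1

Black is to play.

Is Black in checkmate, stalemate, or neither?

Black to move; black king on e3.
In check: yes, from the white rook on a3.
Legal moves for Black: Kd4, Kf2, Ke2, Kd2.
Black is in check but has 4 legal moves → neither.

neither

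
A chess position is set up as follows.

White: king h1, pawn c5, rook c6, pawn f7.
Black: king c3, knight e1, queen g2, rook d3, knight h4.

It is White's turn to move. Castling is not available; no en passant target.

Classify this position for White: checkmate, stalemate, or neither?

checkmate

White to move; white king on h1.
In check: yes, from the black queen on g2.
King squares — g1: attacked by Qg2; g2: attacked by Ne1; h2: attacked by Qg2.
Legal moves for White: none.
In check with no legal moves → checkmate.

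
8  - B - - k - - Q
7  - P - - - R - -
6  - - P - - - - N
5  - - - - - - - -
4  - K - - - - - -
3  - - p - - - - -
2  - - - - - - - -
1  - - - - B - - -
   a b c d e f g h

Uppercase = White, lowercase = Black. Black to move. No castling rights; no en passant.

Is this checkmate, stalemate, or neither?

Black to move; black king on e8.
In check: yes, from the white queen on h8.
King squares — d7: attacked by Pc6; e7: attacked by Rf7; f7: attacked by Nh6; d8: attacked by Qh8; f8: attacked by Rf7.
Legal moves for Black: none.
In check with no legal moves → checkmate.

checkmate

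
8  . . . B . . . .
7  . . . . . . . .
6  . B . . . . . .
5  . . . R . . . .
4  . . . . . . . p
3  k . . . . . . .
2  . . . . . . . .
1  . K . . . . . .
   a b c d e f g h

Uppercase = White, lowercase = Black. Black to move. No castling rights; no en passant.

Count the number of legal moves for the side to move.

4

Black to move; king on a3.
In check: no.
Legal moves: Kb4, Ka4, Kb3, h3.
Count: 4.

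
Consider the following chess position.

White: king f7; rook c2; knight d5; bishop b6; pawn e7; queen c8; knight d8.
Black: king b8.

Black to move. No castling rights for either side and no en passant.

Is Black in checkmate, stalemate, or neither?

checkmate

Black to move; black king on b8.
In check: yes, from the white queen on c8.
King squares — a7: attacked by Bb6; b7: attacked by Qc8; c7: attacked by Rc2; a8: attacked by Qc8; c8: attacked by Rc2.
Legal moves for Black: none.
In check with no legal moves → checkmate.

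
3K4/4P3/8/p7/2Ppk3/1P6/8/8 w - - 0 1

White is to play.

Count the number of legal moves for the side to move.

White to move; king on d8.
In check: no.
Legal moves: Ke8, Kc8, Kd7, Kc7, e8=Q+, e8=R+, e8=B, e8=N, c5, b4.
Count: 10.

10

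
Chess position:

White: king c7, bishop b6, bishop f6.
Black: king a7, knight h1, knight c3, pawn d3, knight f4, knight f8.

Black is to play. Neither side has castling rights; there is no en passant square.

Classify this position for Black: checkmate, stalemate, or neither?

Black to move; black king on a7.
In check: yes, from the white bishop on b6.
King squares — a6: available; b6: attacked by Kc7; b7: attacked by Kc7; a8: available; b8: attacked by Kc7.
Legal moves for Black: Ka8, Ka6.
Black is in check but has 2 legal moves → neither.

neither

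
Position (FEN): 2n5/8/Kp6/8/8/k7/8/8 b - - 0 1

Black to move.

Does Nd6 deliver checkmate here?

After Nd6: white king on a6; in check: no.
White is not in check, so this cannot be checkmate.

no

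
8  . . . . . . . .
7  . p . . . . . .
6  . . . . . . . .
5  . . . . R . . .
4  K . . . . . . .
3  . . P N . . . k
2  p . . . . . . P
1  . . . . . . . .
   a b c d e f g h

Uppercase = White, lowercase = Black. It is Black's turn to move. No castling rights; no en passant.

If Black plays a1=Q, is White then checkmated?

no

After a1=Q: white king on a4; in check: yes, from the black queen on a1.
White has 3 legal replies: Kb5, Kb4, Kb3.
In check but a legal move exists → not checkmate.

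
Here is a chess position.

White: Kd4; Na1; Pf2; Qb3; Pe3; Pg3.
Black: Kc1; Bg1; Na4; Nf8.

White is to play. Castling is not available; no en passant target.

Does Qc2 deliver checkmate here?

yes

After Qc2: black king on c1; in check: yes, from the white queen on c2.
King squares — b1: attacked by Qc2; d1: attacked by Qc2; b2: attacked by Qc2; c2: attacked by Na1; d2: attacked by Qc2.
Black has no legal moves → checkmate.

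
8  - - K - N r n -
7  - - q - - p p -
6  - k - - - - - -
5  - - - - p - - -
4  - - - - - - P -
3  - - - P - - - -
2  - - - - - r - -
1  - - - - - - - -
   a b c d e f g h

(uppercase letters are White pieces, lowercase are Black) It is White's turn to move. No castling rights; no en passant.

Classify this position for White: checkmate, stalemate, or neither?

checkmate

White to move; white king on c8.
In check: yes, from the black queen on c7.
King squares — b7: attacked by Kb6; c7: attacked by Kb6; d7: attacked by Qc7; b8: attacked by Qc7; d8: attacked by Qc7.
Legal moves for White: none.
In check with no legal moves → checkmate.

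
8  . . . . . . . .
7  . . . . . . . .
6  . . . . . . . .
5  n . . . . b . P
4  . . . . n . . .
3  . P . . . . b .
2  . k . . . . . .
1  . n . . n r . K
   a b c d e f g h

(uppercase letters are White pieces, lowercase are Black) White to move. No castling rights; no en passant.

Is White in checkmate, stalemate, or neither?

checkmate

White to move; white king on h1.
In check: yes, from the black rook on f1.
King squares — g1: attacked by Rf1; g2: attacked by Ne1; h2: attacked by Bg3.
Legal moves for White: none.
In check with no legal moves → checkmate.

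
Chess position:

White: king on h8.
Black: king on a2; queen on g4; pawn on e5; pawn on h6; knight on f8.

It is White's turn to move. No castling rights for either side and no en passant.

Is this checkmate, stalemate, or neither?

White to move; white king on h8.
In check: no.
King squares — g7: attacked by Qg4; h7: attacked by Nf8; g8: attacked by Qg4.
Legal moves for White: none.
Not in check and no legal moves → stalemate.

stalemate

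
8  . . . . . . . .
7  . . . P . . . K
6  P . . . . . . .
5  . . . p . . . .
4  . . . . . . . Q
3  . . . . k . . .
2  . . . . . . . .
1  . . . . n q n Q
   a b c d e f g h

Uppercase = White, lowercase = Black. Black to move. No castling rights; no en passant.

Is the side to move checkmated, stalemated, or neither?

neither

Black to move; black king on e3.
In check: no.
Legal moves for Black include: Kd3, Ke2, Kd2, Nh3, Ngf3, Ne2, Qf8, Qf7+, Qf6, Qxa6, Qf5+, Qb5, Qf4, Qc4, Qh3, Qf3, Qd3+, Qg2, ... (list truncated; more exist).
Black has legal moves and is not in check → neither.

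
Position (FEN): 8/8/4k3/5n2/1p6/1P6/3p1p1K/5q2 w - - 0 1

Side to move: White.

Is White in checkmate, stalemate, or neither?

stalemate

White to move; white king on h2.
In check: no.
King squares — g1: attacked by Qf1; h1: attacked by Qf1; g2: attacked by Qf1; g3: attacked by Nf5; h3: attacked by Qf1.
Legal moves for White: none.
Not in check and no legal moves → stalemate.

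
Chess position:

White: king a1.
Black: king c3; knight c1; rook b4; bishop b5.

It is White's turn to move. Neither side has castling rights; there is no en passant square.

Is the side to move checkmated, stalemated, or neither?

stalemate

White to move; white king on a1.
In check: no.
King squares — b1: attacked by Rb4; a2: attacked by Nc1; b2: attacked by Kc3.
Legal moves for White: none.
Not in check and no legal moves → stalemate.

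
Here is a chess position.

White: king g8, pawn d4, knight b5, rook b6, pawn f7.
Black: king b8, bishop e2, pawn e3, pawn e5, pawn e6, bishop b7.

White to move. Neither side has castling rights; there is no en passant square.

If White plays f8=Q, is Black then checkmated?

yes

After f8=Q: black king on b8; in check: yes, from the white queen on f8.
King squares — a7: attacked by Nb5; b7: own bishop; c7: attacked by Nb5; a8: attacked by Qf8; c8: attacked by Qf8.
Black has no legal moves → checkmate.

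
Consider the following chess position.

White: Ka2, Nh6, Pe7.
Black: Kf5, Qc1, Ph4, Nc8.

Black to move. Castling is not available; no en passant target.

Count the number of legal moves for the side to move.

Black to move; king on f5.
In check: yes, from the white knight on h6.
Legal moves: Kg6, Kf6, Ke6, Kg5, Ke5, Kf4, Ke4, Qxh6.
Count: 8.

8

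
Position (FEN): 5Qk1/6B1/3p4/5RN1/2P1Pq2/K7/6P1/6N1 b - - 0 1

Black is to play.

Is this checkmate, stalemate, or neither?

Black to move; black king on g8.
In check: yes, from the white queen on f8.
King squares — f7: attacked by Rf5; g7: attacked by Qf8; h7: attacked by Ng5; f8: attacked by Rf5; h8: attacked by Bg7.
Legal moves for Black: none.
In check with no legal moves → checkmate.

checkmate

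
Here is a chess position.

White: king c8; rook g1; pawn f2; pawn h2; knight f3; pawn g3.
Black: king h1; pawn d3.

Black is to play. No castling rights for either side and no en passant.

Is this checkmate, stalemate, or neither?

checkmate

Black to move; black king on h1.
In check: yes, from the white rook on g1.
King squares — g1: attacked by Nf3; g2: attacked by Rg1; h2: attacked by Nf3.
Legal moves for Black: none.
In check with no legal moves → checkmate.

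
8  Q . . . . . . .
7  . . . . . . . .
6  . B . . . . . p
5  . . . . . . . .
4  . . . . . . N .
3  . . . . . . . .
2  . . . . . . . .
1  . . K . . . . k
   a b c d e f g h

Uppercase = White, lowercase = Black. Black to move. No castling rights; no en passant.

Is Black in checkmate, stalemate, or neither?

Black to move; black king on h1.
In check: yes, from the white queen on a8.
King squares — g1: attacked by Bb6; g2: attacked by Qa8; h2: attacked by Ng4.
Legal moves for Black: none.
In check with no legal moves → checkmate.

checkmate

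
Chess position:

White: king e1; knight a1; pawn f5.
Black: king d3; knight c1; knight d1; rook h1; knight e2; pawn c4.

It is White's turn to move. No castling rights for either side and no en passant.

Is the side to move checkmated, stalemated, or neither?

checkmate

White to move; white king on e1.
In check: yes, from the black rook on h1.
King squares — d1: attacked by Rh1; f1: attacked by Rh1; d2: attacked by Kd3; e2: attacked by Nc1; f2: attacked by Nd1.
Legal moves for White: none.
In check with no legal moves → checkmate.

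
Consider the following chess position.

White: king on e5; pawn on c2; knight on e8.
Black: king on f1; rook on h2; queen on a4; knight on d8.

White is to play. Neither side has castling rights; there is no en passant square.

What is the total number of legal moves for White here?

White to move; king on e5.
In check: no.
Legal moves: Ng7, Nc7, Nf6, Nd6, Kf6, Kd6, Kf5, Kd5, c3, c4.
Count: 10.

10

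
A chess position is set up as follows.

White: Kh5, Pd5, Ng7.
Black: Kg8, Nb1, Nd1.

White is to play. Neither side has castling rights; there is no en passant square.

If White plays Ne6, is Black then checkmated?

After Ne6: black king on g8; in check: no.
Black is not in check, so this cannot be checkmate.

no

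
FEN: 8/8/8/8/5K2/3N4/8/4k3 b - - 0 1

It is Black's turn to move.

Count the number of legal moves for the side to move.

Black to move; king on e1.
In check: yes, from the white knight on d3.
Legal moves: Ke2, Kd2, Kf1, Kd1.
Count: 4.

4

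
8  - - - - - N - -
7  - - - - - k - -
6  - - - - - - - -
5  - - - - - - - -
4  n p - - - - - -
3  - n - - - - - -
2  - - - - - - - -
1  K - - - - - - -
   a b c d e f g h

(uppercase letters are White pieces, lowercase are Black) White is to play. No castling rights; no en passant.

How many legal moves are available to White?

White to move; king on a1.
In check: yes, from the black knight on b3.
Legal moves: Ka2, Kb1.
Count: 2.

2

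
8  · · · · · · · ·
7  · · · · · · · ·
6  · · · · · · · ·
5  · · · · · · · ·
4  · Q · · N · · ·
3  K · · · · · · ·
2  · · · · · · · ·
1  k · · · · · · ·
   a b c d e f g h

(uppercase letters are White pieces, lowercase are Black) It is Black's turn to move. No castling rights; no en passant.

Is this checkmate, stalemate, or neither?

Black to move; black king on a1.
In check: no.
King squares — b1: attacked by Qb4; a2: attacked by Ka3; b2: attacked by Ka3.
Legal moves for Black: none.
Not in check and no legal moves → stalemate.

stalemate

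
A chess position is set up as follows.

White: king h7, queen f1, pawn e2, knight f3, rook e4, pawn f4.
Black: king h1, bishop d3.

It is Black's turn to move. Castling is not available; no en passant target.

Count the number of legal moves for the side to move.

0

Black to move; king on h1.
In check: yes, from the white queen on f1.
Legal moves: none.
Count: 0.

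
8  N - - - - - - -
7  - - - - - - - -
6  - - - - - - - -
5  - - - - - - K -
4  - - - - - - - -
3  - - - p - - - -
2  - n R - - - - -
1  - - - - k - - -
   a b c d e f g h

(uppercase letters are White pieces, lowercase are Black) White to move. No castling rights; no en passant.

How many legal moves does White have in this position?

White to move; king on g5.
In check: no.
Legal moves: Nc7, Nb6, Kh6, Kg6, Kf6, Kh5, Kf5, Kh4, Kg4, Kf4, Rc8, Rc7, Rc6, Rc5, Rc4, Rc3, Rh2, Rg2, Rf2, Re2+, Rd2, Rxb2, Rc1+.
Count: 23.

23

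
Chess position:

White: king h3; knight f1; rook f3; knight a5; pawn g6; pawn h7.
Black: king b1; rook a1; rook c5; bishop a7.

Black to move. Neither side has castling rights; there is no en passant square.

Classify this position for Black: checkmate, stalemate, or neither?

neither

Black to move; black king on b1.
In check: no.
Legal moves for Black include: Bb8, Bb6, Rc8, Rc7, Rc6, Rh5+, Rg5, Rf5, Re5, Rd5, Rb5, Rcxa5, Rc4, Rc3, Rc2, Rc1, Kc2, Kb2, ... (list truncated; more exist).
Black has legal moves and is not in check → neither.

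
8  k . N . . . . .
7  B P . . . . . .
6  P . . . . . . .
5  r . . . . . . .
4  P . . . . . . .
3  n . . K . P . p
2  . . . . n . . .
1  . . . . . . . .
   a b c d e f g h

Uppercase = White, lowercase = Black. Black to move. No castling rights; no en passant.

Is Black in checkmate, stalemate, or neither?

checkmate

Black to move; black king on a8.
In check: yes, from the white pawn on b7.
King squares — a7: attacked by Nc8; b7: attacked by Pa6; b8: attacked by Ba7.
Legal moves for Black: none.
In check with no legal moves → checkmate.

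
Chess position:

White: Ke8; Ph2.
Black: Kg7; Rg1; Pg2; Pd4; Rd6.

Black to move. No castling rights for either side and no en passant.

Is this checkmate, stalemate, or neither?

Black to move; black king on g7.
In check: no.
Legal moves for Black include: Kh8, Kg8, Kh7, Kh6, Kg6, Kf6, Rd8+, Rd7, Rh6, Rg6, Rf6, Re6+, Rc6, Rb6, Ra6, Rd5, Rh1, Rf1, ... (list truncated; more exist).
Black has legal moves and is not in check → neither.

neither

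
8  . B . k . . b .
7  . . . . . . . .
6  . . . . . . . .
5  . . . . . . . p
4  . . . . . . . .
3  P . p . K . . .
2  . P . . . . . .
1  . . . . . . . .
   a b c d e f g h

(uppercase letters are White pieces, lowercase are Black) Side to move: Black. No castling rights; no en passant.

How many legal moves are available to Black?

Black to move; king on d8.
In check: no.
Legal moves: Bh7, Bf7, Be6, Bd5, Bc4, Bb3, Ba2, Ke8, Kc8, Ke7, Kd7, cxb2, h4, c2.
Count: 14.

14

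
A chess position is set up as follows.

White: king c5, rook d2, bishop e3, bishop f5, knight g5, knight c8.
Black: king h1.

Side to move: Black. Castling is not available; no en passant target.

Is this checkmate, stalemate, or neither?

stalemate

Black to move; black king on h1.
In check: no.
King squares — g1: attacked by Be3; g2: attacked by Rd2; h2: attacked by Rd2.
Legal moves for Black: none.
Not in check and no legal moves → stalemate.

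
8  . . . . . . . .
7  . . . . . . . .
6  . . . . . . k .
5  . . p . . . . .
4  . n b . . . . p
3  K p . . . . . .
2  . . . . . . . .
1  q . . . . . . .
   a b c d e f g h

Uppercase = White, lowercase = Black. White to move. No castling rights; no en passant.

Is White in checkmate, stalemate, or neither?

White to move; white king on a3.
In check: yes, from the black queen on a1.
King squares — a2: attacked by Qa1; b2: attacked by Qa1; b3: attacked by Bc4; a4: attacked by Qa1; b4: attacked by Pc5.
Legal moves for White: none.
In check with no legal moves → checkmate.

checkmate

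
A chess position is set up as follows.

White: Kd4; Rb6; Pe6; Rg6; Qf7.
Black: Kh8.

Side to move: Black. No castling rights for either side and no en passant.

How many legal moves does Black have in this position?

Black to move; king on h8.
In check: no.
Legal moves: none.
Count: 0.

0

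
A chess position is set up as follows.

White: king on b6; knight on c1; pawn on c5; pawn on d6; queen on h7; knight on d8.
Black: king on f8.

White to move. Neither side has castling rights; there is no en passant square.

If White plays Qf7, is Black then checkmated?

After Qf7: black king on f8; in check: yes, from the white queen on f7.
King squares — e7: attacked by Pd6; f7: attacked by Nd8; g7: attacked by Qf7; e8: attacked by Qf7; g8: attacked by Qf7.
Black has no legal moves → checkmate.

yes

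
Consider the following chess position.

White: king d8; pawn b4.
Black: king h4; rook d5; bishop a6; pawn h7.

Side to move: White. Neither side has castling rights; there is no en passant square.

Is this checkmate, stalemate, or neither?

White to move; white king on d8.
In check: yes, from the black rook on d5.
King squares — c7: available; d7: attacked by Rd5; e7: available; c8: attacked by Ba6; e8: available.
Legal moves for White: Ke8, Ke7, Kc7.
White is in check but has 3 legal moves → neither.

neither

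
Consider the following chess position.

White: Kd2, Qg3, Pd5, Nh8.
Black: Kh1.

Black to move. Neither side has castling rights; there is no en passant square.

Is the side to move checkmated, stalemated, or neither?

stalemate

Black to move; black king on h1.
In check: no.
King squares — g1: attacked by Qg3; g2: attacked by Qg3; h2: attacked by Qg3.
Legal moves for Black: none.
Not in check and no legal moves → stalemate.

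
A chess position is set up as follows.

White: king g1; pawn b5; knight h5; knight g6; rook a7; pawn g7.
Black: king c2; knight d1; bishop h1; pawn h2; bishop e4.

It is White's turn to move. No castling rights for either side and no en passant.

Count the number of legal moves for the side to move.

2

White to move; king on g1.
In check: yes, from the black pawn on h2.
Legal moves: Kxh2, Kf1.
Count: 2.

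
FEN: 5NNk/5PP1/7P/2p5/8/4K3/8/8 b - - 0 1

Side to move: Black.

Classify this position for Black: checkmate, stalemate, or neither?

checkmate

Black to move; black king on h8.
In check: yes, from the white pawn on g7.
King squares — g7: attacked by Ph6; h7: attacked by Nf8; g8: attacked by Pf7.
Legal moves for Black: none.
In check with no legal moves → checkmate.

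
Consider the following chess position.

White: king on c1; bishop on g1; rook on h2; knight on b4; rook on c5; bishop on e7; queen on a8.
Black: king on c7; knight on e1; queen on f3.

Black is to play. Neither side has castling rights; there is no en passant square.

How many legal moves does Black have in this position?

Black to move; king on c7.
In check: yes, from the white rook on c5.
Legal moves: Kd7, Kb6, Qc6.
Count: 3.

3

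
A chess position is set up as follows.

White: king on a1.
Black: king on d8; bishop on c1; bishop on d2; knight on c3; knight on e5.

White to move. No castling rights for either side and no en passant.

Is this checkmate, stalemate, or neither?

stalemate

White to move; white king on a1.
In check: no.
King squares — b1: attacked by Nc3; a2: attacked by Nc3; b2: attacked by Bc1.
Legal moves for White: none.
Not in check and no legal moves → stalemate.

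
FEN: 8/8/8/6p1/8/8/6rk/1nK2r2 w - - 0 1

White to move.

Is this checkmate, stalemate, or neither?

checkmate

White to move; white king on c1.
In check: yes, from the black rook on f1.
King squares — b1: attacked by Rf1; d1: attacked by Rf1; b2: attacked by Rg2; c2: attacked by Rg2; d2: attacked by Nb1.
Legal moves for White: none.
In check with no legal moves → checkmate.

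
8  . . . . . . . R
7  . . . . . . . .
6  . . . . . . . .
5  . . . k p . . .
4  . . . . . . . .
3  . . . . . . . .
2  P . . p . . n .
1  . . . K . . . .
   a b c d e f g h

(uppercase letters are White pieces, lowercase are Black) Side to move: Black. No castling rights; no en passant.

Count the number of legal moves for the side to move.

Black to move; king on d5.
In check: no.
Legal moves: Ke6, Kd6, Kc6, Kc5, Ke4, Kd4, Kc4, Nh4, Nf4, Ne3+, Ne1, e4.
Count: 12.

12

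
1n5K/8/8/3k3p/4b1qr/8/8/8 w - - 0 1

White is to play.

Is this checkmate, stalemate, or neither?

stalemate

White to move; white king on h8.
In check: no.
King squares — g7: attacked by Qg4; h7: attacked by Be4; g8: attacked by Qg4.
Legal moves for White: none.
Not in check and no legal moves → stalemate.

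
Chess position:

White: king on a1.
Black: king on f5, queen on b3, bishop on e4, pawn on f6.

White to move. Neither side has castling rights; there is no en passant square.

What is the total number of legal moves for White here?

0

White to move; king on a1.
In check: no.
Legal moves: none.
Count: 0.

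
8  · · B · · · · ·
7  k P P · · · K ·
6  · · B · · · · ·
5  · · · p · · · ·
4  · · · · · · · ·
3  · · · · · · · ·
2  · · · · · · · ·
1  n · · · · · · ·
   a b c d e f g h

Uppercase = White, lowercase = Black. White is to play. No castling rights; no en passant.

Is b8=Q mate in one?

yes

After b8=Q: black king on a7; in check: yes, from the white queen on b8.
King squares — a6: attacked by Bc8; b6: attacked by Qb8; b7: attacked by Bc6; a8: attacked by Bc6; b8: attacked by Pc7.
Black has no legal moves → checkmate.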